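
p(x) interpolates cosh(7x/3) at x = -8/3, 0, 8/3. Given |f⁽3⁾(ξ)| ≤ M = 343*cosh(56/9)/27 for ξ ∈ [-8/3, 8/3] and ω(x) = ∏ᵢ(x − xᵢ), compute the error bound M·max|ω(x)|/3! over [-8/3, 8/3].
175616*sqrt(3)*cosh(56/9)/19683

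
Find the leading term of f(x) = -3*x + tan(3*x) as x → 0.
9*x**3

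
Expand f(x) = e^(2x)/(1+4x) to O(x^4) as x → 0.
1 - 2*x + 10*x**2 - 116*x**3/3 + O(x**4)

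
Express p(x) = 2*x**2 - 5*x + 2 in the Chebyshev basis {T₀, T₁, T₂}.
(3)T₀ + (-5)T₁ + T₂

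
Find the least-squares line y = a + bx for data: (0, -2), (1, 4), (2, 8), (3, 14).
a = -9/5, b = 26/5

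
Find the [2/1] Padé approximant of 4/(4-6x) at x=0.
1/(1 - 3*x/2)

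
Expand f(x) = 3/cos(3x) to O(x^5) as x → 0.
3 + 27*x**2/2 + 405*x**4/8 + O(x**5)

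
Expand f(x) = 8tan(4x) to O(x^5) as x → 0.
32*x + 512*x**3/3 + O(x**5)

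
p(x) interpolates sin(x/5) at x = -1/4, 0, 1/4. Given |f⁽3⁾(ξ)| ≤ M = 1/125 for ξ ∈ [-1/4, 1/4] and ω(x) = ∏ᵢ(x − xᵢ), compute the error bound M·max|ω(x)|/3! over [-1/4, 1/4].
sqrt(3)/216000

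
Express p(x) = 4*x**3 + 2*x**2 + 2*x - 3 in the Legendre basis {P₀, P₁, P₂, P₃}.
(-7/3)P₀ + (22/5)P₁ + (4/3)P₂ + (8/5)P₃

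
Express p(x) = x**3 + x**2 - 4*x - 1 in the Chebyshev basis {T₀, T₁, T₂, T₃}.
(-1/2)T₀ + (-13/4)T₁ + (1/2)T₂ + (1/4)T₃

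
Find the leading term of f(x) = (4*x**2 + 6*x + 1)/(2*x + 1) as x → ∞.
2*x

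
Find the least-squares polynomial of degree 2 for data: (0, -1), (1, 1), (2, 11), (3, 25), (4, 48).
-36/35 + (-33/35)x + (23/7)x²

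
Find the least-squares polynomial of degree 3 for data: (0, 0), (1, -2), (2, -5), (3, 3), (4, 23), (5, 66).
5/42 + (-227/252)x + (-121/42)x² + (41/36)x³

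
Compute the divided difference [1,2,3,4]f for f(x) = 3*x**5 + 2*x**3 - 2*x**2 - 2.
197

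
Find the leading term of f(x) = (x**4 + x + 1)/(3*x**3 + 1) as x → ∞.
x/3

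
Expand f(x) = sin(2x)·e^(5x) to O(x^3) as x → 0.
2*x + 10*x**2 + O(x**3)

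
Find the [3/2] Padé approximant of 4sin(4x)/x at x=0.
(16 - 448*x**2/15)/(4*x**2/5 + 1)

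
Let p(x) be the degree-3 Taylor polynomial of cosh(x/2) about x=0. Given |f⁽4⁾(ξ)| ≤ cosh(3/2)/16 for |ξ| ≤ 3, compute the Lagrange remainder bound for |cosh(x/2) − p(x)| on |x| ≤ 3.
27*cosh(3/2)/128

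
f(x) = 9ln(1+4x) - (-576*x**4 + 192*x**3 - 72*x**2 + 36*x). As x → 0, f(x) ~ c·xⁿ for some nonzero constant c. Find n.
5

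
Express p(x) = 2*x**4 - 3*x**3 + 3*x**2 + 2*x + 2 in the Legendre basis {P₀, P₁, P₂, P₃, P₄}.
(17/5)P₀ + (1/5)P₁ + (22/7)P₂ + (-6/5)P₃ + (16/35)P₄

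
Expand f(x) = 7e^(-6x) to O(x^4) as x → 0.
7 - 42*x + 126*x**2 - 252*x**3 + O(x**4)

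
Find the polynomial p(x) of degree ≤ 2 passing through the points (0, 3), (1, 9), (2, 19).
2*x**2 + 4*x + 3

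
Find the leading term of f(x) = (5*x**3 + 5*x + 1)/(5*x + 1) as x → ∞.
x**2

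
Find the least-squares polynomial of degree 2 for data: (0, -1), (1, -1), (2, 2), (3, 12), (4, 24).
-34/35 + (-179/70)x + (31/14)x²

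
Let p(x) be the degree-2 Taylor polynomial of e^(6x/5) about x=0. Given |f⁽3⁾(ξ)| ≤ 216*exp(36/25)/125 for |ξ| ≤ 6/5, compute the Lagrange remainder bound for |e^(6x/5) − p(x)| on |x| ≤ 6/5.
7776*exp(36/25)/15625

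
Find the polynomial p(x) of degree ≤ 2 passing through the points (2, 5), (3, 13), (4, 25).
2*x**2 - 2*x + 1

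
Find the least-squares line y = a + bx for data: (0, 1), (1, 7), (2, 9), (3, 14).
a = 8/5, b = 41/10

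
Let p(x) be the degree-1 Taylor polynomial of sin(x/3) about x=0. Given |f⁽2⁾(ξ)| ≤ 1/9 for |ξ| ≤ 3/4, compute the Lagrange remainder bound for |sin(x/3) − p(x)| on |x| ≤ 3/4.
1/32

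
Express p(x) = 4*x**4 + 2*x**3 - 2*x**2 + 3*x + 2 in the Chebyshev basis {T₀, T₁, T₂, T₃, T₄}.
(5/2)T₀ + (9/2)T₁ + T₂ + (1/2)T₃ + (1/2)T₄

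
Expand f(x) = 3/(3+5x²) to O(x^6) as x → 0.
1 - 5*x**2/3 + 25*x**4/9 + O(x**6)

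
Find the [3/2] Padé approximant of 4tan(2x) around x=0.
(-32*x**3/15 + 8*x)/(1 - 8*x**2/5)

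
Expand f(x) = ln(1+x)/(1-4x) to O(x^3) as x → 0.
x + 7*x**2/2 + O(x**3)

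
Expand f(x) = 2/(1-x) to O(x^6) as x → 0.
2 + 2*x + 2*x**2 + 2*x**3 + 2*x**4 + 2*x**5 + O(x**6)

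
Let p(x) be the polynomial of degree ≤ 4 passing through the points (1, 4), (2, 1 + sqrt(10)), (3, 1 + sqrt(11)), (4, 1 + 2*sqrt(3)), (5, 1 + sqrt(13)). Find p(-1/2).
-693*sqrt(10)/32 - 385*sqrt(3)/16 + 315*sqrt(13)/128 + 3593/128 + 1485*sqrt(11)/64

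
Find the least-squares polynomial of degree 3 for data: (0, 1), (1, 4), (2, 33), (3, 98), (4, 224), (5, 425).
95/126 + (-125/108)x + (601/252)x² + (80/27)x³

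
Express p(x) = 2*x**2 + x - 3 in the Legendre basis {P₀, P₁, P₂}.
(-7/3)P₀ + P₁ + (4/3)P₂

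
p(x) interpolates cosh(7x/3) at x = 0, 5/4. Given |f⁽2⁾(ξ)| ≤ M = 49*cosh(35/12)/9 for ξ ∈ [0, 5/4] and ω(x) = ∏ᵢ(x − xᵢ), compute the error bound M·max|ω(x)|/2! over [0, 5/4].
1225*cosh(35/12)/1152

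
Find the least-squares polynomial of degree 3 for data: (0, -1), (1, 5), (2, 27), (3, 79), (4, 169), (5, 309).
-8/9 + (125/378)x + (211/63)x² + (97/54)x³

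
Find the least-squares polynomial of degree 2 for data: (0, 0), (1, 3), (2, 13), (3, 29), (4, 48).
-13/35 + (47/35)x + (19/7)x²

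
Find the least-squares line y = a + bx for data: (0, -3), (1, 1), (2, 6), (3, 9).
a = -29/10, b = 41/10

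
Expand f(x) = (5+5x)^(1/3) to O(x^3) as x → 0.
5**(1/3) + 5**(1/3)*x/3 - 5**(1/3)*x**2/9 + O(x**3)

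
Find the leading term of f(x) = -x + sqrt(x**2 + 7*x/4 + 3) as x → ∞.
7/8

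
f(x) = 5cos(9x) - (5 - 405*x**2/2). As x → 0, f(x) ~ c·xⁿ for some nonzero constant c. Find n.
4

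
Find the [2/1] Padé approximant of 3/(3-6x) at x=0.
1/(1 - 2*x)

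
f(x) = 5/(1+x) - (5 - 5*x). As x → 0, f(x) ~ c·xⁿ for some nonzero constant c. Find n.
2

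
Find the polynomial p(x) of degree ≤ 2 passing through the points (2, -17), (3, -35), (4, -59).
-3*x**2 - 3*x + 1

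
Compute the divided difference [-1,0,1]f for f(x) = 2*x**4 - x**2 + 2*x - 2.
1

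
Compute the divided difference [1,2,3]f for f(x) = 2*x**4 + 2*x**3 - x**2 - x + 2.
61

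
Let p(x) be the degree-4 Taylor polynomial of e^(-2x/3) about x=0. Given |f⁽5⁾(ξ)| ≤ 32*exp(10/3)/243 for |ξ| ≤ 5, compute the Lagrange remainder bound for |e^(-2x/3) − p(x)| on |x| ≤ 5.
2500*exp(10/3)/729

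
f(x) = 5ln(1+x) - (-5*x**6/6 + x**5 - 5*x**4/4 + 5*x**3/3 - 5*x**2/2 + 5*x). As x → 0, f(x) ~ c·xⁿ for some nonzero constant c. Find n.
7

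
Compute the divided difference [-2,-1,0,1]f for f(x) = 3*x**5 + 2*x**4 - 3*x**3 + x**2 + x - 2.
8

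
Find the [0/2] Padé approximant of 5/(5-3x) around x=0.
1/(1 - 3*x/5)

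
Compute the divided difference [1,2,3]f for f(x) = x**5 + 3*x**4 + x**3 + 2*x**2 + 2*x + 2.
173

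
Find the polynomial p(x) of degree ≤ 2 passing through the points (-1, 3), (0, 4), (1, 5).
x + 4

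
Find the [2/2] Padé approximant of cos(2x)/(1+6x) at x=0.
(-103*x**2/51 + x/17 + 1)/(x**2/3 + 103*x/17 + 1)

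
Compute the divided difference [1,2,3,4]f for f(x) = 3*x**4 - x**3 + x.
29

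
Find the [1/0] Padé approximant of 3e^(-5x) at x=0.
3 - 15*x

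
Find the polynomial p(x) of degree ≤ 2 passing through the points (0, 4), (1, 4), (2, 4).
4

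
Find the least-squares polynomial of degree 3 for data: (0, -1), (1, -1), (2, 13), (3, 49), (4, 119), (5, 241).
-85/63 + (17/189)x + (-101/126)x² + (113/54)x³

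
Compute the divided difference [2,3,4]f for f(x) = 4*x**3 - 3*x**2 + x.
33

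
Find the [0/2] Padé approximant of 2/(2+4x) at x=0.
1/(2*x + 1)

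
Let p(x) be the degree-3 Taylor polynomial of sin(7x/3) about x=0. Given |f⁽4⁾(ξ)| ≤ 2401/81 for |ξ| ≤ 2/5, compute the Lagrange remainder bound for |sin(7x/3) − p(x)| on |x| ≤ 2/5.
4802/151875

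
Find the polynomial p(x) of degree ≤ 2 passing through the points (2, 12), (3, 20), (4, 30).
x**2 + 3*x + 2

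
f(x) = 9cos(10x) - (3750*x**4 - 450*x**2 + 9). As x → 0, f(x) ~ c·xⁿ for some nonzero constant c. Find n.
6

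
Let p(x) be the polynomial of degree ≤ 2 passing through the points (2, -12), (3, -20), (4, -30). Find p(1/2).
-15/4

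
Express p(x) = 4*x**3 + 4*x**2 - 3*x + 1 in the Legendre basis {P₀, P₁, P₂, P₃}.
(7/3)P₀ + (-3/5)P₁ + (8/3)P₂ + (8/5)P₃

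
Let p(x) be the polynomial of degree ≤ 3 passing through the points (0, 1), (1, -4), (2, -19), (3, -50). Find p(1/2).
-5/8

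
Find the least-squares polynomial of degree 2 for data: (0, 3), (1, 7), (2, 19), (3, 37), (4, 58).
88/35 + (18/7)x + (20/7)x²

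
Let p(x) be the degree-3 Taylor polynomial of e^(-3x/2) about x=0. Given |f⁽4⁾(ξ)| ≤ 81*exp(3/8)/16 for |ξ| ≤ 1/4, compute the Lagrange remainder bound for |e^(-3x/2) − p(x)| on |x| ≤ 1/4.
27*exp(3/8)/32768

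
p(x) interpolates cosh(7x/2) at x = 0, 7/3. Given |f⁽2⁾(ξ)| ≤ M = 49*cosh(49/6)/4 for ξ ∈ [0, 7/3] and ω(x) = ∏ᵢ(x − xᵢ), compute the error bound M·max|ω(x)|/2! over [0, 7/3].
2401*cosh(49/6)/288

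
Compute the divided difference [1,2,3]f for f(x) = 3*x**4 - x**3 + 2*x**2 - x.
71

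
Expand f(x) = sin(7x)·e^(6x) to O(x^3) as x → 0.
7*x + 42*x**2 + O(x**3)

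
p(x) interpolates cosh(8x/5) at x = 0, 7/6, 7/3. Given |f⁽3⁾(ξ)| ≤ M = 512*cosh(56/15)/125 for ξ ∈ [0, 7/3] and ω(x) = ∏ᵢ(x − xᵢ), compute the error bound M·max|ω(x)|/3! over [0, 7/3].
21952*sqrt(3)*cosh(56/15)/91125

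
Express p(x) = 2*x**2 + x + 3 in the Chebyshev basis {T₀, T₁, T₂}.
(4)T₀ + T₁ + T₂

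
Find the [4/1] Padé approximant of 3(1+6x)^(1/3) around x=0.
(16*x**4 - 64*x**3/5 + 72*x**2/5 + 96*x/5 + 3)/(22*x/5 + 1)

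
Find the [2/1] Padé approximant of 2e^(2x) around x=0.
(4*x**2/3 + 8*x/3 + 2)/(1 - 2*x/3)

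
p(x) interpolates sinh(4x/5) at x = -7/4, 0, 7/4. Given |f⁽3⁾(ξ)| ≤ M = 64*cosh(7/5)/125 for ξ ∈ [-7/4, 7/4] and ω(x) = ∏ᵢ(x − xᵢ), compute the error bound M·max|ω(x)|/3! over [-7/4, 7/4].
343*sqrt(3)*cosh(7/5)/3375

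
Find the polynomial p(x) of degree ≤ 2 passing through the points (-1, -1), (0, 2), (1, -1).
2 - 3*x**2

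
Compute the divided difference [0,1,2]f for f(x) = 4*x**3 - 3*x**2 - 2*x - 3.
9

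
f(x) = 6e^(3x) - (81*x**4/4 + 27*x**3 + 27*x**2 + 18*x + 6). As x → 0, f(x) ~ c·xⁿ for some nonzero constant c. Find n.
5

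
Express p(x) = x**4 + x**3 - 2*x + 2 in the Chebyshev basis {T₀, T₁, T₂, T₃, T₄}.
(19/8)T₀ + (-5/4)T₁ + (1/2)T₂ + (1/4)T₃ + (1/8)T₄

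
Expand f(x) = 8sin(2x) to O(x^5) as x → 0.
16*x - 32*x**3/3 + O(x**5)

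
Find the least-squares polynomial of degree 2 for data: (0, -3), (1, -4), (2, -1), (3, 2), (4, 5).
-121/35 + (-3/35)x + (4/7)x²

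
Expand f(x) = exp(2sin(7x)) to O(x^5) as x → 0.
1 + 14*x + 98*x**2 + 343*x**3 + O(x**5)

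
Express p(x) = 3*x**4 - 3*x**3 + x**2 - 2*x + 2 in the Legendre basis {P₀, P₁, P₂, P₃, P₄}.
(44/15)P₀ + (-19/5)P₁ + (50/21)P₂ + (-6/5)P₃ + (24/35)P₄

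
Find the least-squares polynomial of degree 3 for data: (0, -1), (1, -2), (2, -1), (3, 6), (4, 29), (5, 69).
-20/21 + (1/63)x + (-173/84)x² + (35/36)x³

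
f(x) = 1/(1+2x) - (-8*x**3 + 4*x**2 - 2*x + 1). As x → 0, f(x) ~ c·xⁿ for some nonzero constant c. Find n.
4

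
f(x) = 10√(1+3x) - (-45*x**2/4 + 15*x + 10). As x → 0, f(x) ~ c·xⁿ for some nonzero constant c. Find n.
3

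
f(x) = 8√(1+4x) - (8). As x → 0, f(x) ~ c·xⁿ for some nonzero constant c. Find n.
1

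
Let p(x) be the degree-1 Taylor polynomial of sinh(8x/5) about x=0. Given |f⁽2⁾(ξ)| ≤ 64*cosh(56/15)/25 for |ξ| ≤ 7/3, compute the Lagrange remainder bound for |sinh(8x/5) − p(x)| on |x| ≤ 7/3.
1568*cosh(56/15)/225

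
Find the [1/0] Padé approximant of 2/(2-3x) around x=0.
3*x/2 + 1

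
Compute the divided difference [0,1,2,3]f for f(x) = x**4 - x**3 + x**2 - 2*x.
5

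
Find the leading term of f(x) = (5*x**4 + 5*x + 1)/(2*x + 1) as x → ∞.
5*x**3/2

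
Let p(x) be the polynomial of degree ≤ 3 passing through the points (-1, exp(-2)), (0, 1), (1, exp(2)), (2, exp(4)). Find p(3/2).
(1 + 5*(-1 + 3*exp(2) + exp(4))*exp(2))*exp(-2)/16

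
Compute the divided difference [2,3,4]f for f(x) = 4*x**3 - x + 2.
36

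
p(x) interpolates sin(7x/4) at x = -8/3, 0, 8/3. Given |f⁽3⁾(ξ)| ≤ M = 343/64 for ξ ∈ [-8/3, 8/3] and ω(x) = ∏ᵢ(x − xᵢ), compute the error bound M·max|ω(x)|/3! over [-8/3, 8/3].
2744*sqrt(3)/729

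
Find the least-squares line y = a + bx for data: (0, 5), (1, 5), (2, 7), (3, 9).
a = 22/5, b = 7/5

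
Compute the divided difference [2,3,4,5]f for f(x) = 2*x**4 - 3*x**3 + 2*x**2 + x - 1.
25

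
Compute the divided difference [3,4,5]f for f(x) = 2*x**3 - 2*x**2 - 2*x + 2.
22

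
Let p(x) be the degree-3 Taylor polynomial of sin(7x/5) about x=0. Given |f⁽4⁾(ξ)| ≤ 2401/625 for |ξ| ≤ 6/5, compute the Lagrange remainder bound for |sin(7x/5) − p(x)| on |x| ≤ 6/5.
129654/390625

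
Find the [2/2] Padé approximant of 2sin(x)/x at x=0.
(2 - 7*x**2/30)/(x**2/20 + 1)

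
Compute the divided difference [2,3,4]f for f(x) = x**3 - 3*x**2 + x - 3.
6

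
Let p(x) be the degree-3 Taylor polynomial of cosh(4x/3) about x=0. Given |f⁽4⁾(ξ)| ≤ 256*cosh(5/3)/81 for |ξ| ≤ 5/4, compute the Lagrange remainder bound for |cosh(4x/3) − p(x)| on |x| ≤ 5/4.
625*cosh(5/3)/1944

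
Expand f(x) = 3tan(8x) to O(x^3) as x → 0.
24*x + O(x**3)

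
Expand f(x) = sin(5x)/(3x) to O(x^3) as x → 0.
5/3 - 125*x**2/18 + O(x**3)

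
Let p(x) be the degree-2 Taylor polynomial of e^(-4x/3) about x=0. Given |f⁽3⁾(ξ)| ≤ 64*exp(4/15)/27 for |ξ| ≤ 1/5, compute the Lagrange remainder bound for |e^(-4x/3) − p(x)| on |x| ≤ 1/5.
32*exp(4/15)/10125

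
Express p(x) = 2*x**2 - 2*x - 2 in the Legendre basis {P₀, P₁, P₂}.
(-4/3)P₀ + (-2)P₁ + (4/3)P₂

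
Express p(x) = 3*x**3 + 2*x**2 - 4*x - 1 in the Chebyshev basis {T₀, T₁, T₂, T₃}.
(-7/4)T₁ + T₂ + (3/4)T₃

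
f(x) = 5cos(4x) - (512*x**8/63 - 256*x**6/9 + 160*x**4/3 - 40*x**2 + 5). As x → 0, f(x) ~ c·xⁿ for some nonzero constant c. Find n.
10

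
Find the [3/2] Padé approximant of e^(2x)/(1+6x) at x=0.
(2644*x**3/7545 + 2553*x**2/2515 + 3792*x/2515 + 1)/(-7429*x**2/2515 + 13852*x/2515 + 1)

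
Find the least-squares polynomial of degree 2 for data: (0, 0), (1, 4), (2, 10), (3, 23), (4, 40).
11/35 + (33/70)x + (33/14)x²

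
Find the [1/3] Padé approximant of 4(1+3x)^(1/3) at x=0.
(10*x + 4)/(x**3/3 - x**2/2 + 3*x/2 + 1)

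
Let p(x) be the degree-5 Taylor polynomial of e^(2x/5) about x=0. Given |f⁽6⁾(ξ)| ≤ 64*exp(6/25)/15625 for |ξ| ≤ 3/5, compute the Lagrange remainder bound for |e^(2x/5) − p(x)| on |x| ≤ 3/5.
324*exp(6/25)/1220703125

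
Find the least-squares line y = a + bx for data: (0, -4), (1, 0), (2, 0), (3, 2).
a = -16/5, b = 9/5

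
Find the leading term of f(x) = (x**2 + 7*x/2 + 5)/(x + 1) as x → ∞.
x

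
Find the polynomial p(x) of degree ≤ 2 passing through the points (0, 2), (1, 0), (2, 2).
2*x**2 - 4*x + 2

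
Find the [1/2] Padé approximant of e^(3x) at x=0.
(x + 1)/(3*x**2/2 - 2*x + 1)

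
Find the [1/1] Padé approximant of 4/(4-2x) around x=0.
1/(1 - x/2)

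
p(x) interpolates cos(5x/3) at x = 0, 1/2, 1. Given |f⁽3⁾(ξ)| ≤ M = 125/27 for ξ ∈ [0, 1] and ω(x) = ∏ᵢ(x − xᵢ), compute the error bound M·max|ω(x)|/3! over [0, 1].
125*sqrt(3)/5832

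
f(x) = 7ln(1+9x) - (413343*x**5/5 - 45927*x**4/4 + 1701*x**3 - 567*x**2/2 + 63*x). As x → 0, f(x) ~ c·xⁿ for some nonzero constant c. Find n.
6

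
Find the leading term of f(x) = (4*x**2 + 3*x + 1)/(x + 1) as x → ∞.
4*x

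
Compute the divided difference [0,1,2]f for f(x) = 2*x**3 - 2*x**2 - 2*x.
4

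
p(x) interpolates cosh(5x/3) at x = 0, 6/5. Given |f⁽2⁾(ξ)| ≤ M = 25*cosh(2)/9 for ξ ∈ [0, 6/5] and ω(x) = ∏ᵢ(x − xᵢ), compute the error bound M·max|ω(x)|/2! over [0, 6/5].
cosh(2)/2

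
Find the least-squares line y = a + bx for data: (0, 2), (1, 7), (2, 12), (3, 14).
a = 13/5, b = 41/10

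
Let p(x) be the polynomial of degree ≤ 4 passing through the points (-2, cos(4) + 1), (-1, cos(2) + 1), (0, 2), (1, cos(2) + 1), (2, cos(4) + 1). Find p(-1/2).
5*cos(2)/16 - cos(4)/64 + 109/64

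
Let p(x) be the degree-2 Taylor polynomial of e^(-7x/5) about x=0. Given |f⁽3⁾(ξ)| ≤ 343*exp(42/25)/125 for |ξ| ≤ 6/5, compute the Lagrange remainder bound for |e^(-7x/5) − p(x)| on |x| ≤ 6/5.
12348*exp(42/25)/15625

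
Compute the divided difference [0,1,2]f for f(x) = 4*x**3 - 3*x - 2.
12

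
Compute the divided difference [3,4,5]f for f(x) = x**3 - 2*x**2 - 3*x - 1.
10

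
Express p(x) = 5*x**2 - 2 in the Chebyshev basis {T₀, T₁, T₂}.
(1/2)T₀ + (5/2)T₂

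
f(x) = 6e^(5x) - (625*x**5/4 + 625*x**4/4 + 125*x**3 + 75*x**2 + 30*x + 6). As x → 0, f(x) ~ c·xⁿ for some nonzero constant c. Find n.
6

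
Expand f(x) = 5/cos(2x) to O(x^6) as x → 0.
5 + 10*x**2 + 50*x**4/3 + O(x**6)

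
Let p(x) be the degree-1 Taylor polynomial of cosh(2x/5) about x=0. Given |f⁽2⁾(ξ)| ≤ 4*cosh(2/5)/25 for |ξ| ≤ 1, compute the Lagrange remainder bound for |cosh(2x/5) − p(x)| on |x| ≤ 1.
2*cosh(2/5)/25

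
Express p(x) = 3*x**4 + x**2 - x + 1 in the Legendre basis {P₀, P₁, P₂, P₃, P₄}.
(29/15)P₀ - P₁ + (50/21)P₂ + (24/35)P₄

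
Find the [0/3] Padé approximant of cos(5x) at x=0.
1/(25*x**2/2 + 1)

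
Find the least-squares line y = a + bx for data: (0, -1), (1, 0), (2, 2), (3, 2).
a = -9/10, b = 11/10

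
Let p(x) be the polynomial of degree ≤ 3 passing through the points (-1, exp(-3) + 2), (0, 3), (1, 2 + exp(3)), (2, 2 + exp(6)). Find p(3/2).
(1 + (27 + 15*exp(3) + 5*exp(6))*exp(3))*exp(-3)/16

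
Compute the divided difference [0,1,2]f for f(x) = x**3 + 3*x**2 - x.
6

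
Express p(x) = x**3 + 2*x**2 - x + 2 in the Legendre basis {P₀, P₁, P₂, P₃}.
(8/3)P₀ + (-2/5)P₁ + (4/3)P₂ + (2/5)P₃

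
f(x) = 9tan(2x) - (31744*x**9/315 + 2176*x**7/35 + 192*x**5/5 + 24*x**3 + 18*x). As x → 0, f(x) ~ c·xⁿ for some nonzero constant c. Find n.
11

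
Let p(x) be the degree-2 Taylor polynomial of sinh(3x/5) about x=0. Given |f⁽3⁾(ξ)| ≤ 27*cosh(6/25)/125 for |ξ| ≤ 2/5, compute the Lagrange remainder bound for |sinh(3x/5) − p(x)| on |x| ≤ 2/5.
36*cosh(6/25)/15625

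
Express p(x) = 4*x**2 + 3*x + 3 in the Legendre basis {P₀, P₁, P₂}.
(13/3)P₀ + (3)P₁ + (8/3)P₂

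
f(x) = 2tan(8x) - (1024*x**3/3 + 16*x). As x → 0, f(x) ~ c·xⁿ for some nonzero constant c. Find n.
5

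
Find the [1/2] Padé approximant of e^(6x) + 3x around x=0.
(7*x + 1)/(1 - 2*x)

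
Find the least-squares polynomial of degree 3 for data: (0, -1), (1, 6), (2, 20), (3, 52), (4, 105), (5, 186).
-17/21 + (65/18)x + (31/21)x² + (19/18)x³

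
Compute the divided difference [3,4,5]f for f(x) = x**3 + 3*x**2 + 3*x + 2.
15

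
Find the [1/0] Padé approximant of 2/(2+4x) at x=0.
1 - 2*x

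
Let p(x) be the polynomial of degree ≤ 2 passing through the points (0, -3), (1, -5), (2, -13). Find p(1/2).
-13/4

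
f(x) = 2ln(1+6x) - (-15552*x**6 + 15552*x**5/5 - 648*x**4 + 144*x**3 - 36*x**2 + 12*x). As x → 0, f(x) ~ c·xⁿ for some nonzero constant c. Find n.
7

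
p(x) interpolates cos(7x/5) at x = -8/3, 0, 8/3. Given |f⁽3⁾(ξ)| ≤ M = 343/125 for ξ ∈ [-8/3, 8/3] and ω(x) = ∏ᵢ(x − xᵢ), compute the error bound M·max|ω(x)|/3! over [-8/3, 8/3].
175616*sqrt(3)/91125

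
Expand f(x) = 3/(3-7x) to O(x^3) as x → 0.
1 + 7*x/3 + 49*x**2/9 + O(x**3)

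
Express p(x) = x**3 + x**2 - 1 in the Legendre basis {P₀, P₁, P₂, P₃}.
(-2/3)P₀ + (3/5)P₁ + (2/3)P₂ + (2/5)P₃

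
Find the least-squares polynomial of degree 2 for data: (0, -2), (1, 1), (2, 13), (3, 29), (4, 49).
-18/7 + (15/7)x + (19/7)x²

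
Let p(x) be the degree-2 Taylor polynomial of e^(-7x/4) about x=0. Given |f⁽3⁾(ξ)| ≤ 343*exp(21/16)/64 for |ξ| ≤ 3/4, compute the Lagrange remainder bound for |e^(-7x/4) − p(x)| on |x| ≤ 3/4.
3087*exp(21/16)/8192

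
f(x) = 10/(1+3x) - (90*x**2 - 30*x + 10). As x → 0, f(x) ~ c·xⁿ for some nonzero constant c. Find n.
3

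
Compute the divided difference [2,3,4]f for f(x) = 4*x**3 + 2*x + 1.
36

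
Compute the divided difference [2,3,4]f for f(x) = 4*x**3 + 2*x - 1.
36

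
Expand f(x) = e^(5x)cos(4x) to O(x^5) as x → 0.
1 + 5*x + 9*x**2/2 - 115*x**3/6 - 1519*x**4/24 + O(x**5)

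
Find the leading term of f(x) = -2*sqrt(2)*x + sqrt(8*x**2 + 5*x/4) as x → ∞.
5*sqrt(2)/32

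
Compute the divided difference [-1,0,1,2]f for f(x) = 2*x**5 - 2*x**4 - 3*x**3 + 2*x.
3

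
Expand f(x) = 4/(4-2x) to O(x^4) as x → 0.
1 + x/2 + x**2/4 + x**3/8 + O(x**4)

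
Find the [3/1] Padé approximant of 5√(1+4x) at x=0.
(-5*x**3 + 15*x**2 + 45*x/2 + 5)/(5*x/2 + 1)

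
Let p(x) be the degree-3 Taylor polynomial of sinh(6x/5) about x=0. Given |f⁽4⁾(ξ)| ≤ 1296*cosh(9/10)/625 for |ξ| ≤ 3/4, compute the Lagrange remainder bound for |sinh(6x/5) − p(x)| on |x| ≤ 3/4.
2187*cosh(9/10)/80000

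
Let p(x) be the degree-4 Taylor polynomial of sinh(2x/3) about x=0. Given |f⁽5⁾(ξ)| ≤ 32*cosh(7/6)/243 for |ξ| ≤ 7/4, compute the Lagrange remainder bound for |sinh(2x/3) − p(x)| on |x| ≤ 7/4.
16807*cosh(7/6)/933120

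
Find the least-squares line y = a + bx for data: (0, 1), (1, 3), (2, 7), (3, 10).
a = 3/5, b = 31/10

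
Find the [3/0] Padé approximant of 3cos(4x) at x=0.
3 - 24*x**2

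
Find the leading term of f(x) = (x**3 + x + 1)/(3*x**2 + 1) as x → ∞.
x/3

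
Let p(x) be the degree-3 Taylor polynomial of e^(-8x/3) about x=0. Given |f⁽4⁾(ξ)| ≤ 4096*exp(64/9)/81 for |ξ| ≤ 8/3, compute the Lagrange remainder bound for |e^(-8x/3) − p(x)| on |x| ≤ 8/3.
2097152*exp(64/9)/19683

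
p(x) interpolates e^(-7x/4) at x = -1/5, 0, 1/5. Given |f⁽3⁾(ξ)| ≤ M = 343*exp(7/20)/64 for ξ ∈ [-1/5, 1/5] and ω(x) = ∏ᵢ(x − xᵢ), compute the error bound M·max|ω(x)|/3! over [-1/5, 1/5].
343*sqrt(3)*exp(7/20)/216000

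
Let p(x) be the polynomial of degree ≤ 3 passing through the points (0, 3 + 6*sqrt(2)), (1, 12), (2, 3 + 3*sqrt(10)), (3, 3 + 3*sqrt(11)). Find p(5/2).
3/16 + 3*sqrt(2)/8 + 15*sqrt(11)/16 + 45*sqrt(10)/16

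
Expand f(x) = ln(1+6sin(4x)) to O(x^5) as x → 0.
24*x - 288*x**2 + 4544*x**3 - 81408*x**4 + O(x**5)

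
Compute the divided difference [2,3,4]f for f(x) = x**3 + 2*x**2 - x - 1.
11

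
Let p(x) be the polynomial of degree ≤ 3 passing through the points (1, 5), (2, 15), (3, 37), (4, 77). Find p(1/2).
21/8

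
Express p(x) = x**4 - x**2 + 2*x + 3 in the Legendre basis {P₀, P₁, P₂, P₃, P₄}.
(43/15)P₀ + (2)P₁ + (-2/21)P₂ + (8/35)P₄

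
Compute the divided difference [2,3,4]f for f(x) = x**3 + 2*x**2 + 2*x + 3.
11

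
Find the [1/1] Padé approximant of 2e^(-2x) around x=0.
(2 - 2*x)/(x + 1)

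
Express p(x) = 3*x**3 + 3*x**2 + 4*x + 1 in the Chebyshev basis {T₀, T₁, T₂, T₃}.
(5/2)T₀ + (25/4)T₁ + (3/2)T₂ + (3/4)T₃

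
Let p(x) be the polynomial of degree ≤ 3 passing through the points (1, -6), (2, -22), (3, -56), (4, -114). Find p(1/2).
-23/8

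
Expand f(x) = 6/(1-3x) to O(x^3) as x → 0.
6 + 18*x + 54*x**2 + O(x**3)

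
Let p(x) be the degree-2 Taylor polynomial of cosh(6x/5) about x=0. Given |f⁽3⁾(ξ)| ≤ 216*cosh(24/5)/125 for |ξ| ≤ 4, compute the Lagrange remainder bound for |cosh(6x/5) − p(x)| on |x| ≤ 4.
2304*cosh(24/5)/125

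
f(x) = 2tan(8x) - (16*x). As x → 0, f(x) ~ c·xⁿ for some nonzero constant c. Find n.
3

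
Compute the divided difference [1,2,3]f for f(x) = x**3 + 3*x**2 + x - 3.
9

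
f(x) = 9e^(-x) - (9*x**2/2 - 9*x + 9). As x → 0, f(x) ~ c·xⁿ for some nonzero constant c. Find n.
3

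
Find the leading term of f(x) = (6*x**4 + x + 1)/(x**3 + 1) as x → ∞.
6*x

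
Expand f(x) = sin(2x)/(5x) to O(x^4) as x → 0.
2/5 - 4*x**2/15 + O(x**4)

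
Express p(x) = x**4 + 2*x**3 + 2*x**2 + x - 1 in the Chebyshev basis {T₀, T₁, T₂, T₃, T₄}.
(3/8)T₀ + (5/2)T₁ + (3/2)T₂ + (1/2)T₃ + (1/8)T₄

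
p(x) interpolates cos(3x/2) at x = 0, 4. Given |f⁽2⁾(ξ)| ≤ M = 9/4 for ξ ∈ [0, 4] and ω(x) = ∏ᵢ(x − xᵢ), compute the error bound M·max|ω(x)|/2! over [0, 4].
9/2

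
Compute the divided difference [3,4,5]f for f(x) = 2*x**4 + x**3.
206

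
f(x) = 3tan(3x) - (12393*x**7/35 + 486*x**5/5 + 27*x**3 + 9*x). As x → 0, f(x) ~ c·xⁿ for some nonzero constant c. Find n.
9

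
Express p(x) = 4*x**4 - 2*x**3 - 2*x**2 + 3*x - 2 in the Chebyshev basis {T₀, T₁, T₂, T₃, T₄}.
(-3/2)T₀ + (3/2)T₁ + T₂ + (-1/2)T₃ + (1/2)T₄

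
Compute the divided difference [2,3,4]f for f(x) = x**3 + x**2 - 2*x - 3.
10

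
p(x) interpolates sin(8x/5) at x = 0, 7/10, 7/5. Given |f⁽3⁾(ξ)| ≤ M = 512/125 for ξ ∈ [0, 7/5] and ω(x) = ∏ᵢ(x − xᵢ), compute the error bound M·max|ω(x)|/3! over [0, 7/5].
21952*sqrt(3)/421875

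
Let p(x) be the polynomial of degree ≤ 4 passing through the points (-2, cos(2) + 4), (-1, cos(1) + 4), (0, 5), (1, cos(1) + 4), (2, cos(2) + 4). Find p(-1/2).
-cos(2)/64 + 5*cos(1)/16 + 301/64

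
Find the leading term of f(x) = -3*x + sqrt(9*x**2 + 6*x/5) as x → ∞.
1/5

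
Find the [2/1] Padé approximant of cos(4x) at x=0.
1 - 8*x**2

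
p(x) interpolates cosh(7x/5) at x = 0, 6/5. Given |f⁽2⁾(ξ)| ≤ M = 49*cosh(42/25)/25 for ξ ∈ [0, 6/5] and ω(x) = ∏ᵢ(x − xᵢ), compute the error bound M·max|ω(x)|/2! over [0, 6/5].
441*cosh(42/25)/1250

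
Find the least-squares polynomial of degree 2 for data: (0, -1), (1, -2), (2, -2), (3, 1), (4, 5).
-33/35 + (-31/14)x + (13/14)x²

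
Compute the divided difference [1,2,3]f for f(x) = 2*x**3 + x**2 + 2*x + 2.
13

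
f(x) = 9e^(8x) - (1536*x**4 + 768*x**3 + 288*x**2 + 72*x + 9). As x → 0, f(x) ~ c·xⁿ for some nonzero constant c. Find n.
5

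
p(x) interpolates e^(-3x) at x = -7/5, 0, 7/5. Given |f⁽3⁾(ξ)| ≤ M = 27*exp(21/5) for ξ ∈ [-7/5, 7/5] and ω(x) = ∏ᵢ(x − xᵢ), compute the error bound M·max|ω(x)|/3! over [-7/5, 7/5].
343*sqrt(3)*exp(21/5)/125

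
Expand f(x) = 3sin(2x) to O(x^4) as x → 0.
6*x - 4*x**3 + O(x**4)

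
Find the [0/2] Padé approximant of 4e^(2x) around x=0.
4/(2*x**2 - 2*x + 1)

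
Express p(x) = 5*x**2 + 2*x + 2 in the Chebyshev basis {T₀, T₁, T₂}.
(9/2)T₀ + (2)T₁ + (5/2)T₂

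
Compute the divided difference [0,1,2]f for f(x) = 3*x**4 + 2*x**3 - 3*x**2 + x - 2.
24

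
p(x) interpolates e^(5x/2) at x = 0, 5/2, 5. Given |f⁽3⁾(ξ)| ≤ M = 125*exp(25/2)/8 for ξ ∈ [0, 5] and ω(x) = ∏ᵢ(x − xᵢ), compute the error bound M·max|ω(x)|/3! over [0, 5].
15625*sqrt(3)*exp(25/2)/1728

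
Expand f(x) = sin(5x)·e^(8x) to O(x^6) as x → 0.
5*x + 40*x**2 + 835*x**3/6 + 260*x**4 + 5105*x**5/24 + O(x**6)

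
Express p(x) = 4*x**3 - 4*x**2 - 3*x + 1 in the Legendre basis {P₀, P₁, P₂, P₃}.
(-1/3)P₀ + (-3/5)P₁ + (-8/3)P₂ + (8/5)P₃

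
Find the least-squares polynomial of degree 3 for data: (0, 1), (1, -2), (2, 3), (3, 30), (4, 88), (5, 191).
131/126 + (-2819/756)x + (-53/36)x² + (53/27)x³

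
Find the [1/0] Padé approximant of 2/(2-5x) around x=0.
5*x/2 + 1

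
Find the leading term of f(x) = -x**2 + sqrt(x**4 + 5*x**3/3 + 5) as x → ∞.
5*x/6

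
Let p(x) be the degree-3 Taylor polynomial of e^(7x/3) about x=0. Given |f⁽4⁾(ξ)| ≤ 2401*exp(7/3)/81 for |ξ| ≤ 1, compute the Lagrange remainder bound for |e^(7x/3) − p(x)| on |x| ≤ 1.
2401*exp(7/3)/1944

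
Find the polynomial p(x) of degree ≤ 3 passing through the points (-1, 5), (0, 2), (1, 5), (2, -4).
-3*x**3 + 3*x**2 + 3*x + 2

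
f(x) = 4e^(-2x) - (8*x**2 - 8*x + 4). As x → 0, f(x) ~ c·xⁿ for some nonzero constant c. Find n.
3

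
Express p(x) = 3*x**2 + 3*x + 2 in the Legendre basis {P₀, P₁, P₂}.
(3)P₀ + (3)P₁ + (2)P₂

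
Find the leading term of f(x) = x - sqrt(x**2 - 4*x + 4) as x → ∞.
2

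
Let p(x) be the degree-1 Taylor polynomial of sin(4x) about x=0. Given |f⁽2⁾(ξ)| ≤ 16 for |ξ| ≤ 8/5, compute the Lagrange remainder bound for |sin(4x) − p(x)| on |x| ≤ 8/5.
512/25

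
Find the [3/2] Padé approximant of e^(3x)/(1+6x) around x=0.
(3177*x**3/2620 + 6021*x**2/2620 + 297*x/131 + 1)/(-11529*x**2/2620 + 690*x/131 + 1)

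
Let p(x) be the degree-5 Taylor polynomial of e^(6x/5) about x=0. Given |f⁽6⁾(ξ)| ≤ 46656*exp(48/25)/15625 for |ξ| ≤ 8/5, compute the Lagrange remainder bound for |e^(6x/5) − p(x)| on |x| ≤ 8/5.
84934656*exp(48/25)/1220703125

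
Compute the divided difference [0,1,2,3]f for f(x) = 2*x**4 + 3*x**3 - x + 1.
15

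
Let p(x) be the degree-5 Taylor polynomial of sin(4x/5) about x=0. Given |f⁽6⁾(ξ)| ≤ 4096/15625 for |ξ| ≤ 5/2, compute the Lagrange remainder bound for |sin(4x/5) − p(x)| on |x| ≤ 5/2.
4/45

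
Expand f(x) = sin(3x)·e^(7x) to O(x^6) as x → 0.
3*x + 21*x**2 + 69*x**3 + 140*x**4 + 1919*x**5/10 + O(x**6)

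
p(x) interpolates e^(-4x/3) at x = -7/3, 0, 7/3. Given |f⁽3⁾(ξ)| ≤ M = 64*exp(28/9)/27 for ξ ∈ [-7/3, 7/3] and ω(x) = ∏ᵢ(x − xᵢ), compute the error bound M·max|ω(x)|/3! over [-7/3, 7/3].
21952*sqrt(3)*exp(28/9)/19683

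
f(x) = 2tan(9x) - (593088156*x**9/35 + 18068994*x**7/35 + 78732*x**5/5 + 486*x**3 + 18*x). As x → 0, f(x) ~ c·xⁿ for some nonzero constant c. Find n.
11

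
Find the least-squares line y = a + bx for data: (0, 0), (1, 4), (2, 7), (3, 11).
a = 1/10, b = 18/5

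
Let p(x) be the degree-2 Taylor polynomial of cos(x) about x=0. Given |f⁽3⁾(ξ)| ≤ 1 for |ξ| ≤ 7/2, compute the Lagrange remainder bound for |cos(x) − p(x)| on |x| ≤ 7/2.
343/48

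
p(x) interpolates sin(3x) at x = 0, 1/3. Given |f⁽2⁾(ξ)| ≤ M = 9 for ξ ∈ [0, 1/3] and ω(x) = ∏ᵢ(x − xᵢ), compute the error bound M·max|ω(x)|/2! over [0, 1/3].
1/8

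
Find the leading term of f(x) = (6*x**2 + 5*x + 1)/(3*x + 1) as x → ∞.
2*x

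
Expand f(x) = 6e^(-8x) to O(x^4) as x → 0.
6 - 48*x + 192*x**2 - 512*x**3 + O(x**4)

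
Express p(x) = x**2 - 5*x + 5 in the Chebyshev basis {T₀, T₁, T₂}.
(11/2)T₀ + (-5)T₁ + (1/2)T₂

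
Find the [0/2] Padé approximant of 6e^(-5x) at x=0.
6/(25*x**2/2 + 5*x + 1)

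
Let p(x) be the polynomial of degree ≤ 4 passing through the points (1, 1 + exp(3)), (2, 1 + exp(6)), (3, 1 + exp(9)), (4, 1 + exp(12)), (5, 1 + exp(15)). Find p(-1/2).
-385*exp(12)/32 - 693*exp(6)/32 + 1 + 1155*exp(3)/128 + 1485*exp(9)/64 + 315*exp(15)/128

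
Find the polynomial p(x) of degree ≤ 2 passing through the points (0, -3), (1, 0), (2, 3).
3*x - 3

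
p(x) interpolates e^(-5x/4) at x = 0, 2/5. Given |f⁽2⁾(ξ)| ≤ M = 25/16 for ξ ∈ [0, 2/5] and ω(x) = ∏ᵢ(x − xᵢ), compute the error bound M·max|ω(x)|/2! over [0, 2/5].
1/32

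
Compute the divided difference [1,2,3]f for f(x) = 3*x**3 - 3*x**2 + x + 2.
15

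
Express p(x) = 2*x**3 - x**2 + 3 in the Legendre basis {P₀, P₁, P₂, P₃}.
(8/3)P₀ + (6/5)P₁ + (-2/3)P₂ + (4/5)P₃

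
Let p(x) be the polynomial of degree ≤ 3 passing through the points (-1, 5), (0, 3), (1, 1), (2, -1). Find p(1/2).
2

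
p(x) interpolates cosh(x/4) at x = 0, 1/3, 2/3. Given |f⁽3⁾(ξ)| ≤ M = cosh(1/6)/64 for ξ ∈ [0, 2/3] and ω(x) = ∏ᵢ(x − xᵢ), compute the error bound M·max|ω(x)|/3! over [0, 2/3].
sqrt(3)*cosh(1/6)/46656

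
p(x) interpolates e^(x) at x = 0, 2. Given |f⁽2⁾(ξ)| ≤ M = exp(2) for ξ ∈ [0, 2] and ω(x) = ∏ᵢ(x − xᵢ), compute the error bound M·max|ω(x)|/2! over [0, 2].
exp(2)/2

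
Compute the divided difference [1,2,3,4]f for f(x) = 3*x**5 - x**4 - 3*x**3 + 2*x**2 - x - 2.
182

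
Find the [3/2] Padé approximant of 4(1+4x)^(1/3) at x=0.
(1792*x**3/405 + 448*x**2/15 + 112*x/5 + 4)/(32*x**2/9 + 64*x/15 + 1)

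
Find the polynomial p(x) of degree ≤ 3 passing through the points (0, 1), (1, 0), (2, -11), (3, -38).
-x**3 - 2*x**2 + 2*x + 1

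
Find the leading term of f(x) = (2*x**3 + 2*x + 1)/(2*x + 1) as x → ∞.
x**2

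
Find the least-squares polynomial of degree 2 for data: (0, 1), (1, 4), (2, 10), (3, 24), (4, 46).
11/7 + (-15/7)x + (23/7)x²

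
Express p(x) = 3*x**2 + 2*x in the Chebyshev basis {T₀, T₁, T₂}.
(3/2)T₀ + (2)T₁ + (3/2)T₂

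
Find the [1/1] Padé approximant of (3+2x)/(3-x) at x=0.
(2*x/3 + 1)/(1 - x/3)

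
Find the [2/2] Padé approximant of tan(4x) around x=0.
4*x/(1 - 16*x**2/3)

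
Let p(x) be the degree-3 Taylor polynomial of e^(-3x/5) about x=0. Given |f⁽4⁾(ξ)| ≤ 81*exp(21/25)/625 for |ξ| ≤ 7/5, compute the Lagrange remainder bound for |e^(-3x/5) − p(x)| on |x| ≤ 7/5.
64827*exp(21/25)/3125000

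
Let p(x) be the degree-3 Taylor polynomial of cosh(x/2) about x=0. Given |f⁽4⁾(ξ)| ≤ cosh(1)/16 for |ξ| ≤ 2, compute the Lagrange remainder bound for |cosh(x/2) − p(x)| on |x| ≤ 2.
cosh(1)/24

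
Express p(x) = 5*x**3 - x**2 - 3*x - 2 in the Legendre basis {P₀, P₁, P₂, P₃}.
(-7/3)P₀ + (-2/3)P₂ + (2)P₃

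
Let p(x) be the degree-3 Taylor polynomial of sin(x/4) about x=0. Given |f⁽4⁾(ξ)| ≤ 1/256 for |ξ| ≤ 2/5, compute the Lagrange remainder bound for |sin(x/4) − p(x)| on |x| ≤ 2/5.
1/240000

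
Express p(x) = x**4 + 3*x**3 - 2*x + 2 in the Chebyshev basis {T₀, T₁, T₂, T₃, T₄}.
(19/8)T₀ + (1/4)T₁ + (1/2)T₂ + (3/4)T₃ + (1/8)T₄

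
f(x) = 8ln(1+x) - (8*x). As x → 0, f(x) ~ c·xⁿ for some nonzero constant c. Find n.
2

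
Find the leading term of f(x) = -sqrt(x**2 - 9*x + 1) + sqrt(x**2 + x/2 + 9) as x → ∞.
19/4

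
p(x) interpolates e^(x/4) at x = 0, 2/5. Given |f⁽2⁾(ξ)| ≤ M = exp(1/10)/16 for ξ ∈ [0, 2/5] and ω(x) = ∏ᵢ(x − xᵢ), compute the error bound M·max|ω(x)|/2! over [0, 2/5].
exp(1/10)/800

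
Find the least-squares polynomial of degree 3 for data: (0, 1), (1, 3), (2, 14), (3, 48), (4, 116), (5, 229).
47/42 + (85/252)x + (-17/21)x² + (71/36)x³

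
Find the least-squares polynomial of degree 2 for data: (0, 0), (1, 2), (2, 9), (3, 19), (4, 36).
4/35 + (-37/70)x + (33/14)x²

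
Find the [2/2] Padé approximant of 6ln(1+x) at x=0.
3*x*(x + 2)/(x**2/6 + x + 1)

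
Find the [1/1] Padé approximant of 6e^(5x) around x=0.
(15*x + 6)/(1 - 5*x/2)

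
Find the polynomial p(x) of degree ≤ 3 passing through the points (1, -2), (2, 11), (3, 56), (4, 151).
3*x**3 - 2*x**2 - 2*x - 1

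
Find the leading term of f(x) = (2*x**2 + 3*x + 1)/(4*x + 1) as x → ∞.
x/2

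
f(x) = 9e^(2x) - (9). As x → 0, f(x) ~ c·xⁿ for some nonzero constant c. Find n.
1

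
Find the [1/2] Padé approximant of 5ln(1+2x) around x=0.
10*x/(-x**2/3 + x + 1)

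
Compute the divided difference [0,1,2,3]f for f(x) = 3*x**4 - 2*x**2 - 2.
18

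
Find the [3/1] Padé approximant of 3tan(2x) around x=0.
8*x**3 + 6*x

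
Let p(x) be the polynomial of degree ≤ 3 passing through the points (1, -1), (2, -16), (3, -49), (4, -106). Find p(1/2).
13/8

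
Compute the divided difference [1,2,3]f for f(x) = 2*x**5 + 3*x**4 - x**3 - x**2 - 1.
248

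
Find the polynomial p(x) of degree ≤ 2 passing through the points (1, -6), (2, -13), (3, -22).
-x**2 - 4*x - 1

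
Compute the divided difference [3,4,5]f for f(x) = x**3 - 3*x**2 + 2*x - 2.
9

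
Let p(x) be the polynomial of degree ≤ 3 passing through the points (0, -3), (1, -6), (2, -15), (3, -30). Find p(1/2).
-15/4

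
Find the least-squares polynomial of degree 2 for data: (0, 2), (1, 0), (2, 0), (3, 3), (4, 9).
74/35 + (-261/70)x + (19/14)x²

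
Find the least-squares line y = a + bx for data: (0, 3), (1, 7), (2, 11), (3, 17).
a = 13/5, b = 23/5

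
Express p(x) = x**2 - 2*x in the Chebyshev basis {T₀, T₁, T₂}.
(1/2)T₀ + (-2)T₁ + (1/2)T₂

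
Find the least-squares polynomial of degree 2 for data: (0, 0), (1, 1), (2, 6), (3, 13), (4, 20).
-2/5 + (6/5)x + x²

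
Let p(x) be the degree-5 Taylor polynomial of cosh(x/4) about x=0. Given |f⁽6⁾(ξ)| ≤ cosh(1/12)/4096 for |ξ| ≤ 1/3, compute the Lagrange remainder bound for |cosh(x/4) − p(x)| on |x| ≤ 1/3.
cosh(1/12)/2149908480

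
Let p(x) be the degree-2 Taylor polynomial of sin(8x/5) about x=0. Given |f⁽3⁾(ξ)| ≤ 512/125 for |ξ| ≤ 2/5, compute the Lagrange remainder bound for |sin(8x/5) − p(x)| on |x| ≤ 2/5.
2048/46875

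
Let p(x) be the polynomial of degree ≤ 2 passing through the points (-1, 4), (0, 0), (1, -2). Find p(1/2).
-5/4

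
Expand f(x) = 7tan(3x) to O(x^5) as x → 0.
21*x + 63*x**3 + O(x**5)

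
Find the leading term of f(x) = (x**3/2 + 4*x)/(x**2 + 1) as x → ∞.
x/2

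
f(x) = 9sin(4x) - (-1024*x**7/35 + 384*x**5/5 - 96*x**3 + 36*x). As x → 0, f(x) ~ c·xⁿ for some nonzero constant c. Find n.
9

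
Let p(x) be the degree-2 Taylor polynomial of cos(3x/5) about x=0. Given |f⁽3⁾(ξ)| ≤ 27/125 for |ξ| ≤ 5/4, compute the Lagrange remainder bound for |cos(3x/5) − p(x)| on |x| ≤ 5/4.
9/128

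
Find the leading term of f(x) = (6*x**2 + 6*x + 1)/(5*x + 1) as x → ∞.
6*x/5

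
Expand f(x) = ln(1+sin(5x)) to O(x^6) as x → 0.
5*x - 25*x**2/2 + 125*x**3/6 - 625*x**4/12 + 3125*x**5/24 + O(x**6)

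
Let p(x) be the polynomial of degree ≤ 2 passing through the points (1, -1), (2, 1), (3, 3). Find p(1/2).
-2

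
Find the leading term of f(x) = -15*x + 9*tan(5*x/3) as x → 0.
125*x**3/9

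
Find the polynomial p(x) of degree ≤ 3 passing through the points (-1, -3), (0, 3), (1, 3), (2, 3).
x**3 - 3*x**2 + 2*x + 3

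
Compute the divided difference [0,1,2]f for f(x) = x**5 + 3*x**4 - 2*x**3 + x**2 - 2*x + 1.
31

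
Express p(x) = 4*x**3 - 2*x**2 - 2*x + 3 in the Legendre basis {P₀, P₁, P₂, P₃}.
(7/3)P₀ + (2/5)P₁ + (-4/3)P₂ + (8/5)P₃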